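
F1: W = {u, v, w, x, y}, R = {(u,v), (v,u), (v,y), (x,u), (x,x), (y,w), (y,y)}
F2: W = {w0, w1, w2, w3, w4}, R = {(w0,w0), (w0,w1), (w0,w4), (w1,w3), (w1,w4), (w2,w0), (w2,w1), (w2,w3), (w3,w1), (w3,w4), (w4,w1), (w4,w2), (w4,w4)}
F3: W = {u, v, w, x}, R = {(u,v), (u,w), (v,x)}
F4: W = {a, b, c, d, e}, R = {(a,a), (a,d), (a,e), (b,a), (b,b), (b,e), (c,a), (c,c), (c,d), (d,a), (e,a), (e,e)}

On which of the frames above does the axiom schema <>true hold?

F2, F4

The schema corresponds to seriality: forall x exists y Rxy.
F1: fails — world w has no successor.
F2: satisfies the condition.
F3: fails — world w has no successor.
F4: satisfies the condition.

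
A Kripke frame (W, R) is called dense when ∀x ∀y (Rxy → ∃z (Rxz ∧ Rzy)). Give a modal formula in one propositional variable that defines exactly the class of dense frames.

□□ψ → □ψ

A defining formula is □□ψ → □ψ (the C4 axiom).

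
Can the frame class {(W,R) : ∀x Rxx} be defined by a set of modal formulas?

Yes — defined by □p → p

The condition is reflexivity. A defining modal formula is □p → p.
Suppose □p→p is valid. At any x set V(p)={w : Rxw}. Then □p holds at x, so p holds at x, i.e. Rxx.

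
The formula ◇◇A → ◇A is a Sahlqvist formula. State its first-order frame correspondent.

This is frame-equivalent to □A → □□A (substitute ¬A for A and contrapose).
Suppose □A→□□A is valid. Take Rxy, Ryz and set V(A)={w : Rxw}. Then □A at x, so □□A at x, so □A at y, so A at z, i.e. Rxz.
Conversely, on a frame with transitivity the schema holds at every world under every valuation.
So the correspondent is transitivity.

transitivity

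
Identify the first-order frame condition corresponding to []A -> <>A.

seriality

Suppose □A→◇A is valid. At any x set V(A)=W. Then □A at x, so ◇A at x, so x has a successor.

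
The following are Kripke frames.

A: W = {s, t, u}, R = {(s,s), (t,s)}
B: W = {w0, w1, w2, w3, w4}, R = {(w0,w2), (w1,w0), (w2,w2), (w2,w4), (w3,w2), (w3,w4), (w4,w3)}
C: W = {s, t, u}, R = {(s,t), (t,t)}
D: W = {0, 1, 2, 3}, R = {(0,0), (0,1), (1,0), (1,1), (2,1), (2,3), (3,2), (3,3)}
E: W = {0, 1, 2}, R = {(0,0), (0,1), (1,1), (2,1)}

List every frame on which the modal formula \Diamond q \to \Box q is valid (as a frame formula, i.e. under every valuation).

Frame correspondent (Sahlqvist): \forall x \forall y \forall z (Rxy \wedge Rxz \to y = z) — i.e. partial functionality.
A: ✓.
B: fails — w2 sees both w2 and w4.
C: ✓.
D: fails — 0 sees both 0 and 1.
E: fails — 0 sees both 0 and 1.
Valid on: A, C.

A, C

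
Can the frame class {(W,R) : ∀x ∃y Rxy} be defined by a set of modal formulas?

Yes — defined by □q → ◇q

The condition is seriality. A defining modal formula is □q → ◇q.
Suppose □q→◇q is valid. At any x set V(q)=W. Then □q at x, so ◇q at x, so x has a successor.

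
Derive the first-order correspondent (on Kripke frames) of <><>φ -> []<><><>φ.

This is a Sahlqvist (Geach-type) schema ◇^2□^0φ → □^1◇^3φ.
Minimal-valuation argument: fix x; take any y with xR^2y and any z with xR^1z. Set V(φ) to the set of worlds R-reachable from y in exactly 0 steps. Then □^0φ holds at y, so the antecedent holds at x; validity forces ◇^3φ at z, giving a w with zR^3w and yR^0w.
First-order correspondent: forall x forall y forall z ((x R^2 y & xRz) -> exists w (y = w & z R^3 w)).

forall x forall y forall z ((x R^2 y & xRz) -> exists w (y = w & z R^3 w))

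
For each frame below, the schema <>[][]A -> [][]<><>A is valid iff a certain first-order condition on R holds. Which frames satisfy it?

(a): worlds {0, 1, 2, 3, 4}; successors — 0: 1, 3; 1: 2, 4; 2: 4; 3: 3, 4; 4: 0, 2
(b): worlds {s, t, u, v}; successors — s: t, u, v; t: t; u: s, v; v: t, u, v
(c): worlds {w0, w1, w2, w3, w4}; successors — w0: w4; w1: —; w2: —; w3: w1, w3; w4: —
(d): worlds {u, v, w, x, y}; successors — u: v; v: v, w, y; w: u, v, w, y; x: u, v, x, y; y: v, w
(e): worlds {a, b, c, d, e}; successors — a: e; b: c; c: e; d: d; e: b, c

(b), (d)

This is the axiom for a generalized confluence (Geach) condition; its first-order frame correspondent is forall x forall y forall z ((xRy & x R^2 z) -> exists w (y R^2 w & z R^2 w)).
(a): fails — 1R2, 1R²4 but no w with 2R²w and 4R²w.
(b): ✓.
(c): fails — w3Rw1, w3R²w1 but no w with w1R²w and w1R²w.
(d): ✓.
(e): fails — eRb, eR²c but no w with bR²w and cR²w.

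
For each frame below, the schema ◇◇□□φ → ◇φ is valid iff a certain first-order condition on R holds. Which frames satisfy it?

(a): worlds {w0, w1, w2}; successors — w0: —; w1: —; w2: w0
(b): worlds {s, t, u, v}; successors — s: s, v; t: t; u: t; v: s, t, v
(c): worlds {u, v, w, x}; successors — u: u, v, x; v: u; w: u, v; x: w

(a)

This is the axiom for a generalized confluence (Geach) condition; its first-order frame correspondent is ∀x ∀y (xR²y → ∃w (yR²w ∧ xRw)).
(a): condition met.
(b): fails — sR²t but no w with tR²w and sRw.
(c): fails — xR²v but no t with vR²t and xRt.
Valid on: (a).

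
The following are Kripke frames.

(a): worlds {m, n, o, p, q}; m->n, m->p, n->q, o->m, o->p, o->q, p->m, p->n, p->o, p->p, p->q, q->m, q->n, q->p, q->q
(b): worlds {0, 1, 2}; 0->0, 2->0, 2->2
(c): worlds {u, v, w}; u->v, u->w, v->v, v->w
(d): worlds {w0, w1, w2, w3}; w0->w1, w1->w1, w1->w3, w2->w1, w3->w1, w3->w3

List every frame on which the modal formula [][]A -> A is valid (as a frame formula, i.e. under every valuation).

(a)

The schema corresponds to a generalized confluence (Geach) condition: forall x exists w (x R^2 w & x = w).
(a): ✓.
(b): fails — at 1 but no w with 1R²w and 1=w.
(c): fails — at u but no t with uR²t and u=t.
(d): fails — at w0 but no w with w0R²w and w0=w.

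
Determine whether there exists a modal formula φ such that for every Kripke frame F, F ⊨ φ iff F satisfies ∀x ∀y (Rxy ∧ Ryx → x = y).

Modal frame validity is preserved under surjective bounded morphisms.
The 6-cycle (worlds 0,1,2,3,4,5 with 0→1→2→3→4→5→0) is antisymmetric. Sending even-indexed worlds to s and odd-indexed worlds to t is a surjective bounded morphism onto the two-world frame with s↔t, which is not antisymmetric.
So no modal formula (or set of formulas) defines exactly the antisymmetric frames.

No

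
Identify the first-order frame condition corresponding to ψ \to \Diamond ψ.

Equivalently (dual form): □ψ → ψ.
Suppose □ψ→ψ is valid. At any x set V(ψ)={w : Rxw}. Then □ψ holds at x, so ψ holds at x, i.e. Rxx.
The converse is a direct semantic check.
So the correspondent is reflexivity.

reflexivity: \forall x Rxx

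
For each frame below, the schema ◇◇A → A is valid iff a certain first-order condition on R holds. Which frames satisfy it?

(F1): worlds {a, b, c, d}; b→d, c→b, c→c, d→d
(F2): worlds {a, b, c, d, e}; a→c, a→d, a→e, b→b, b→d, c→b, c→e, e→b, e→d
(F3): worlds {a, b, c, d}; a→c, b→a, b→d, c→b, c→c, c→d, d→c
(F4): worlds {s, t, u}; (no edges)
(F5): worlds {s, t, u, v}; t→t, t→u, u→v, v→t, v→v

The schema corresponds to a generalized confluence (Geach) condition: ∀x ∀y (xR²y → ∃w (y = w ∧ x = w)).
(F1): fails — bR²d but d ≠ b.
(F2): fails — aR²b but b ≠ a.
(F3): fails — aR²b but b ≠ a.
(F4): condition met.
(F5): fails — tR²u but u ≠ t.
Valid on: (F4).

(F4)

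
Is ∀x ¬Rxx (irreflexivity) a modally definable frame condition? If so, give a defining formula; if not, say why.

Not definable by any modal formula

If a class were modally definable it would be closed under surjective bounded morphisms (Goldblatt–Thomason).
The 4-cycle (worlds s,t,u,v with s→t→u→v→s) is irreflexive, and the map sending every world to a single reflexive point • is a surjective bounded morphism (forth: every edge maps to (•,•); back: every world has a successor). So any modal formula valid on the 4-cycle is also valid on the reflexive point, which is not irreflexive.
Hence irreflexivity is not modally definable.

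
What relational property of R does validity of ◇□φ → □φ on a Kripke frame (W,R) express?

This is frame-equivalent to ◇φ → □◇φ (substitute ¬φ for φ and contrapose).
Suppose ◇φ→□◇φ is valid. Take Rxy, Rxz and set V(φ)={y}. Then ◇φ at x, so □◇φ at x, so ◇φ at z, so some w with Rzw has φ; w=y, i.e. Rzy. By symmetry of the argument, Ryz.
The converse is a direct semantic check.
Frame condition: ∀x ∀y ∀z (Rxy ∧ Rxz → Ryz).

the Euclidean property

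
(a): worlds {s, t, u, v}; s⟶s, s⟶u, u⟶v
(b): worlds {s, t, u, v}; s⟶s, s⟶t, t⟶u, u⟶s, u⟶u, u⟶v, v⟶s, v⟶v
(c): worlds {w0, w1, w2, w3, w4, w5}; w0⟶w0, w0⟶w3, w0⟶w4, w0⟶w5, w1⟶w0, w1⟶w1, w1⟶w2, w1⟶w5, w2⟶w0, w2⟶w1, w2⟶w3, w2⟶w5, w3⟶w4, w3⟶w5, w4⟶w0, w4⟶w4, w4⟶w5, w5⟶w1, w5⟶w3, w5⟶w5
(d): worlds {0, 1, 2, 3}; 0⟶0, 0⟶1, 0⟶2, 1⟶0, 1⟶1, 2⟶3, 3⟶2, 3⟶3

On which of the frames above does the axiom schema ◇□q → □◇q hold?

(c)

This is the axiom for convergence; its first-order frame correspondent is ∀x ∀y ∀z (Rxy ∧ Rxz → ∃w (Ryw ∧ Rzw)).
(a): fails — Rsu and Rss but u and s have no common successor.
(b): fails — Rss and Rst but s and t have no common successor.
(c): condition met.
(d): fails — R00 and R02 but 0 and 2 have no common successor.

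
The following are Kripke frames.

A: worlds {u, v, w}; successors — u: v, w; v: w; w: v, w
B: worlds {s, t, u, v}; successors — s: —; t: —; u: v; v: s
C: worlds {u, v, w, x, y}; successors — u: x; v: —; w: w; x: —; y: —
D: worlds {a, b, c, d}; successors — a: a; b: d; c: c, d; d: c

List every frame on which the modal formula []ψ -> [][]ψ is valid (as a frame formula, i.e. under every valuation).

Frame correspondent (Sahlqvist): forall x forall y forall z (Rxy & Ryz -> Rxz) — i.e. transitivity.
A: fails — Rvw and Rwv but not Rvv.
B: fails — Ruv and Rvs but not Rus.
C: condition met.
D: fails — Rdc and Rcd but not Rdd.
Valid on: C.

C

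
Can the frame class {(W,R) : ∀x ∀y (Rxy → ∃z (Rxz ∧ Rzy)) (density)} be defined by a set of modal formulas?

The condition is density. A defining modal formula is □□r → □r.

Definable; □□r → □r defines it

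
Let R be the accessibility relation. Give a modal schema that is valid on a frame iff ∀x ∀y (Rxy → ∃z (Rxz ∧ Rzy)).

□□s → □s

A defining formula is □□s → □s (the C4 axiom).
Suppose □□s→□s is valid. Take Rxy and set V(s)={w : xR²w}. Then □□s at x, so □s at x, so s at y, i.e. ∃z(Rxz∧Rzy).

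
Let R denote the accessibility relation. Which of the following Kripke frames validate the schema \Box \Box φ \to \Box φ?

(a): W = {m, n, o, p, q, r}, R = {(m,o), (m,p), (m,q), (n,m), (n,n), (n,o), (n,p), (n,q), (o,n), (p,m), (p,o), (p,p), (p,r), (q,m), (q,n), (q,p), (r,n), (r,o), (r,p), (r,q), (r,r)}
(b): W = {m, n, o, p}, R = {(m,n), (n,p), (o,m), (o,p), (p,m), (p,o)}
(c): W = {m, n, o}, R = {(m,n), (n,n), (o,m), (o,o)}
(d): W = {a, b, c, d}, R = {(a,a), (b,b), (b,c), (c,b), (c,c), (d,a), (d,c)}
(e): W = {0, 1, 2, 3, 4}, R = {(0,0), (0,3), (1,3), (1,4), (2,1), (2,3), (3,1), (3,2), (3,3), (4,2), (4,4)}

(c), (d), (e)

This is the axiom for density; its first-order frame correspondent is \forall x \forall y (Rxy \to \exists z (Rxz \wedge Rzy)).
(a): fails — Rmq but no z with Rmz and Rzq.
(b): fails — Rop but no z with Roz and Rzp.
(c): ✓.
(d): ✓.
(e): ✓.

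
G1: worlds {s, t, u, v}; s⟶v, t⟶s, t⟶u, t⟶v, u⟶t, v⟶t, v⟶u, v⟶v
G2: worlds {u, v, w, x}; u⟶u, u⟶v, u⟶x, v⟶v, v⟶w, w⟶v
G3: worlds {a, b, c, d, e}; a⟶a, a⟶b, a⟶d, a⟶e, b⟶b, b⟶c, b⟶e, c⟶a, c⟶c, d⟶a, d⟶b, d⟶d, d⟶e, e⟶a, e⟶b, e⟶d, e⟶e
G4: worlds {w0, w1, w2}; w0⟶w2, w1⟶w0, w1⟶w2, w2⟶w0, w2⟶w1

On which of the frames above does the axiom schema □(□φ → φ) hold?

The schema corresponds to shift-reflexivity: ∀x ∀y (Rxy → Ryy).
G1: fails — Rut but not Rtt.
G2: fails — Rvw but not Rww.
G3: holds.
G4: fails — Rw1w2 but not Rw2w2.

G3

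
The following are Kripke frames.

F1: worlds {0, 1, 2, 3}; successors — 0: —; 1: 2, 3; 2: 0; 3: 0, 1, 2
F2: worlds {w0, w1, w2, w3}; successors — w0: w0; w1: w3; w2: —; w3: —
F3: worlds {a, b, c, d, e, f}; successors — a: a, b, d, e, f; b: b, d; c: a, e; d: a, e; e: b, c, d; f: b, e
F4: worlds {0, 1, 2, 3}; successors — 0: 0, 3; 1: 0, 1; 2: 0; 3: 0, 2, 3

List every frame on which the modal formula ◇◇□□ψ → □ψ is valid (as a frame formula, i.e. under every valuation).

This is the axiom for a generalized confluence (Geach) condition; its first-order frame correspondent is ∀x ∀y ∀z ((xR²y ∧ xRz) → ∃w (yR²w ∧ z = w)).
F1: fails — 1R²0, 1R2 but no w with 0R²w and 2=w.
F2: satisfies the condition.
F3: fails — aR²b, aRf but no w with bR²w and f=w.
F4: fails — 1R²0, 1R1 but no w with 0R²w and 1=w.

F2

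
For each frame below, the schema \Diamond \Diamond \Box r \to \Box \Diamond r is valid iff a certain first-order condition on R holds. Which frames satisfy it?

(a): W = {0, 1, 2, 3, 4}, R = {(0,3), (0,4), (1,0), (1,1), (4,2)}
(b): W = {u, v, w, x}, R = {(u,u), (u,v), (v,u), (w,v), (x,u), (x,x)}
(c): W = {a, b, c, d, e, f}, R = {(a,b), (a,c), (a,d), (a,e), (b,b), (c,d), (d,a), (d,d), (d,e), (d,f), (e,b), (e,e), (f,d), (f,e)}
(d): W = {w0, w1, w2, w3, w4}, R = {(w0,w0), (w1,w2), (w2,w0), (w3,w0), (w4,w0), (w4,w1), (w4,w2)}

This is the axiom for a generalized confluence (Geach) condition; its first-order frame correspondent is \forall x \forall y \forall z ((x R^2 y \wedge xRz) \to \exists w (yRw \wedge zRw)).
(a): fails — 0R²2, 0R3 but no w with 2Rw and 3Rw.
(b): satisfies the condition.
(c): fails — aR²b, aRc but no w with bRw and cRw.
(d): fails — w4R²w0, w4Rw1 but no w with w0Rw and w1Rw.
Valid on: (b).

(b)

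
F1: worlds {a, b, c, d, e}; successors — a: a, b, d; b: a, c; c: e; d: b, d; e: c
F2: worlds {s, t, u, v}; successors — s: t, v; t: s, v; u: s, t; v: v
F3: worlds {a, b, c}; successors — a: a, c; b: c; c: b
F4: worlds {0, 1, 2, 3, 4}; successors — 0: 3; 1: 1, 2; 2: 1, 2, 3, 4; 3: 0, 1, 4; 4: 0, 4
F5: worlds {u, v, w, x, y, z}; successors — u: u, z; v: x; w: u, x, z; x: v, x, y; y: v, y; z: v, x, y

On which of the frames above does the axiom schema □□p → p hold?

This is the axiom for a generalized confluence (Geach) condition; its first-order frame correspondent is ∀x ∃w (xR²w ∧ x = w).
F1: ✓.
F2: fails — at u but no w with uR²w and u=w.
F3: ✓.
F4: ✓.
F5: fails — at w but no t with wR²t and w=t.

F1, F3, F4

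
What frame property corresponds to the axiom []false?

Emptiness of R

This schema is the Ver axiom.
It corresponds to emptiness of R: forall x forall y ~Rxy.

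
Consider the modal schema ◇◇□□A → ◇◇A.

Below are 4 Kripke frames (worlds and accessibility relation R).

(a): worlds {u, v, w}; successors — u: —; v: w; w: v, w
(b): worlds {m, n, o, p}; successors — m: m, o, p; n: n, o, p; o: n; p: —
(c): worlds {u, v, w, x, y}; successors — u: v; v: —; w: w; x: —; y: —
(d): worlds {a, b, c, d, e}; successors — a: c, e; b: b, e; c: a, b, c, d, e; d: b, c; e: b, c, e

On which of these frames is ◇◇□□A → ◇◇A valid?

(a), (c), (d)

Frame correspondent (Sahlqvist): ∀x ∀y (xR²y → ∃w (yR²w ∧ xR²w)) — i.e. a generalized confluence (Geach) condition.
(a): satisfies the condition.
(b): fails — mR²p but no w with pR²w and mR²w.
(c): satisfies the condition.
(d): satisfies the condition.
Valid on: (a), (c), (d).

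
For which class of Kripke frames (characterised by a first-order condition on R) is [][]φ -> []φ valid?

density

Suppose □□φ→□φ is valid. Take Rxy and set V(φ)={w : xR²w}. Then □□φ at x, so □φ at x, so φ at y, i.e. ∃z(Rxz∧Rzy).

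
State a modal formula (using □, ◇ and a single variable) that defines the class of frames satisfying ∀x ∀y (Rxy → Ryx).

The condition is symmetry. The B schema ψ → □◇ψ defines it.
Suppose ψ→□◇ψ is valid. Take Rxy and set V(ψ)={x}. Then ψ at x, so □◇ψ at x, so ◇ψ at y, so some z with Ryz has ψ; z=x, i.e. Ryx.

ψ → □◇ψ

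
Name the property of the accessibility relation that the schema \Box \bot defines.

□⊥ is valid iff no world has any successor (otherwise □⊥ fails at any world with one).

emptiness of R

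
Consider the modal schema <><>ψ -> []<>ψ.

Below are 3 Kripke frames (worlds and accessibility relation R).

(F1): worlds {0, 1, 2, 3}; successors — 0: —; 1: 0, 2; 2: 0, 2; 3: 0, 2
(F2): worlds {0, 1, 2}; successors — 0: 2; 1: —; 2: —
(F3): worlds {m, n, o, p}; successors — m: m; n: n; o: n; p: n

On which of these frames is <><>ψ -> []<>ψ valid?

The schema corresponds to a generalized confluence (Geach) condition: forall x forall y forall z ((x R^2 y & xRz) -> exists w (y = w & zRw)).
(F1): fails — 1R²0, 1R0 but no w with 0=w and 0Rw.
(F2): holds.
(F3): holds.
Valid on: (F2), (F3).

(F2), (F3)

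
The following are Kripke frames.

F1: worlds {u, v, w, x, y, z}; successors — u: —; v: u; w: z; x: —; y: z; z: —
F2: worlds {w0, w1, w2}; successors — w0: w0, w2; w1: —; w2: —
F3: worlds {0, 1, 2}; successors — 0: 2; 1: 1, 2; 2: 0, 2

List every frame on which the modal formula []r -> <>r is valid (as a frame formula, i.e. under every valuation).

Frame correspondent (Sahlqvist): forall x exists y Rxy — i.e. seriality.
F1: fails — world u has no successor.
F2: fails — world w1 has no successor.
F3: condition met.
Valid on: F3.

F3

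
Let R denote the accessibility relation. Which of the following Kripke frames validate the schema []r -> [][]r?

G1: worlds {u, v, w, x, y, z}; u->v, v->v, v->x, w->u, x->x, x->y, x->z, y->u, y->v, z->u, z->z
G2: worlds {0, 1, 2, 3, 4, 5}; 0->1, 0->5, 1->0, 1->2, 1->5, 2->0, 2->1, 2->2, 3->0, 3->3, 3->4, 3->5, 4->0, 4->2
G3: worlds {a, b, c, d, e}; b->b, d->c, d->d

This is the axiom for transitivity; its first-order frame correspondent is forall x forall y forall z (Rxy & Ryz -> Rxz).
G1: fails — Ruv and Rvx but not Rux.
G2: fails — R10 and R01 but not R11.
G3: condition met.
Valid on: G3.

G3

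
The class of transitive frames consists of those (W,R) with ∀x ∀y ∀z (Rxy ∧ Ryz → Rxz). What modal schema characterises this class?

The condition is transitivity. The 4 schema □q → □□q defines it.
Suppose □q→□□q is valid. Take Rxy, Ryz and set V(q)={w : Rxw}. Then □q at x, so □□q at x, so □q at y, so q at z, i.e. Rxz.

□q → □□q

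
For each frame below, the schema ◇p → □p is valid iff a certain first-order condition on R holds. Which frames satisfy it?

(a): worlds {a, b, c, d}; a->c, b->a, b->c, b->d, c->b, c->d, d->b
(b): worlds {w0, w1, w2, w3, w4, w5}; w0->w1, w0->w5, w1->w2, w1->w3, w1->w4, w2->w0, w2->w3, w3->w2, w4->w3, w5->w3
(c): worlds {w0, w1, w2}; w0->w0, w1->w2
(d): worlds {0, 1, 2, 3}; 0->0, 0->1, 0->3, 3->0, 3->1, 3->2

The schema corresponds to partial functionality: ∀x ∀y ∀z (Rxy ∧ Rxz → y = z).
(a): fails — b sees both a and c.
(b): fails — w0 sees both w1 and w5.
(c): condition met.
(d): fails — 0 sees both 0 and 1.

(c)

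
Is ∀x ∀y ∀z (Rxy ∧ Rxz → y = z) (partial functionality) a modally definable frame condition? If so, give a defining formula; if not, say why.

This is a Sahlqvist condition; the CD axiom ◇p → □p defines it.

Yes, by ◇p → □p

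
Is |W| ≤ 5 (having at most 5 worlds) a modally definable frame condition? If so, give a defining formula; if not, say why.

No — not modally definable

If a class were modally definable it would be closed under disjoint unions (Goldblatt–Thomason).
Any modal formula valid on each of 6 disjoint one-world frames is valid on their disjoint union (validity is preserved under disjoint unions). Each one-world frame has |W|=1≤5, but the union has |W|=6.
Hence having at most 5 worlds is not modally definable.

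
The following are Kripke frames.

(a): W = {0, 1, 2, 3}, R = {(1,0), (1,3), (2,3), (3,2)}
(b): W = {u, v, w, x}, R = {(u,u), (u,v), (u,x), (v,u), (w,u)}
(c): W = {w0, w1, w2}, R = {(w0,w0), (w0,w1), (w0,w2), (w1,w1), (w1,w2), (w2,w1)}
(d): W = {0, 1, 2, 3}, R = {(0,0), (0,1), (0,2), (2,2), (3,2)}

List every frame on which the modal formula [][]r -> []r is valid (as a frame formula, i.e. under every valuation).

(b), (c), (d)

This is the axiom for density; its first-order frame correspondent is forall x forall y (Rxy -> exists z (Rxz & Rzy)).
(a): fails — R10 but no z with R1z and Rz0.
(b): ✓.
(c): ✓.
(d): ✓.
Valid on: (b), (c), (d).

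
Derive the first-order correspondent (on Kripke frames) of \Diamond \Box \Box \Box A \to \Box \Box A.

This is a Sahlqvist (Geach-type) schema ◇^1□^3A → □^2◇^0A.
Minimal-valuation argument: fix x; take any y with xR^1y and any z with xR^2z. Set V(A) to the set of worlds R-reachable from y in exactly 3 steps. Then □^3A holds at y, so the antecedent holds at x; validity forces ◇^0A at z, giving a w with zR^0w and yR^3w.
First-order correspondent: \forall x \forall y \forall z ((xRy \wedge x R^2 z) \to \exists w (y R^3 w \wedge z = w)).

\forall x \forall y \forall z ((xRy \wedge x R^2 z) \to \exists w (y R^3 w \wedge z = w))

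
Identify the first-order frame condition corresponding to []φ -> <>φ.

Suppose □φ→◇φ is valid. At any x set V(φ)=W. Then □φ at x, so ◇φ at x, so x has a successor.
The converse is a direct semantic check.
Frame condition: forall x exists y Rxy.

seriality: forall x exists y Rxy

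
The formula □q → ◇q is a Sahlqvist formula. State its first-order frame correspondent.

Seriality

Suppose □q→◇q is valid. At any x set V(q)=W. Then □q at x, so ◇q at x, so x has a successor.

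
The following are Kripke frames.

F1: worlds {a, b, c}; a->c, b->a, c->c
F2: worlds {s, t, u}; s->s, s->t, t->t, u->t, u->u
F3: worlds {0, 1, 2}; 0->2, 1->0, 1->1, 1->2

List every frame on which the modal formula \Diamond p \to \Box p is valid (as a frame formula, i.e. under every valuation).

Frame correspondent (Sahlqvist): \forall x \forall y \forall z (Rxy \wedge Rxz \to y = z) — i.e. partial functionality.
F1: holds.
F2: fails — s sees both s and t.
F3: fails — 1 sees both 0 and 1.

F1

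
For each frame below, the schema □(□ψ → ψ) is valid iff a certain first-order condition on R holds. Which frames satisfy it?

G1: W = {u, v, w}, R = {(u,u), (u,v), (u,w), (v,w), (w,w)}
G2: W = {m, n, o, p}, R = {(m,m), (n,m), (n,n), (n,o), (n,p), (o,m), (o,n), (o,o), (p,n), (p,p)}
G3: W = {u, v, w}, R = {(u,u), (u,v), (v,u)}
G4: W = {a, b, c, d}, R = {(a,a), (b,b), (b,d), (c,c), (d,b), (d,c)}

G2

The schema corresponds to shift-reflexivity: ∀x ∀y (Rxy → Ryy).
G1: fails — Ruv but not Rvv.
G2: holds.
G3: fails — Ruv but not Rvv.
G4: fails — Rbd but not Rdd.
Valid on: G2.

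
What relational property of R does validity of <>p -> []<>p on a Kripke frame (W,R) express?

Suppose ◇p→□◇p is valid. Take Rxy, Rxz and set V(p)={y}. Then ◇p at x, so □◇p at x, so ◇p at z, so some w with Rzw has p; w=y, i.e. Rzy. By symmetry of the argument, Ryz.

the Euclidean property: forall x forall y forall z (Rxy & Rxz -> Ryz)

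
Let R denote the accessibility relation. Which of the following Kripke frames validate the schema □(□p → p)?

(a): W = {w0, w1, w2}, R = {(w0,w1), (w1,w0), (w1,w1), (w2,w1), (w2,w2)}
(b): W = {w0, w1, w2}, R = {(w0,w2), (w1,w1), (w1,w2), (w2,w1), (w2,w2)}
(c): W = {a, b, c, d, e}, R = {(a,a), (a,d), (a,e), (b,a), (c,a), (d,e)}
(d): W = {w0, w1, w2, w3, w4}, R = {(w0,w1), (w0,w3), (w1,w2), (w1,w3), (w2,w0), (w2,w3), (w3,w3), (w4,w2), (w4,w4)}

(b)

The schema corresponds to shift-reflexivity: ∀x ∀y (Rxy → Ryy).
(a): fails — Rw1w0 but not Rw0w0.
(b): holds.
(c): fails — Rae but not Ree.
(d): fails — Rw1w2 but not Rw2w2.
Valid on: (b).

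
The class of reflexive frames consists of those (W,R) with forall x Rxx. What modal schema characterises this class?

This is reflexivity; the standard corresponding axiom is T: □r → r.
Suppose □r→r is valid. At any x set V(r)={w : Rxw}. Then □r holds at x, so r holds at x, i.e. Rxx.

□r → r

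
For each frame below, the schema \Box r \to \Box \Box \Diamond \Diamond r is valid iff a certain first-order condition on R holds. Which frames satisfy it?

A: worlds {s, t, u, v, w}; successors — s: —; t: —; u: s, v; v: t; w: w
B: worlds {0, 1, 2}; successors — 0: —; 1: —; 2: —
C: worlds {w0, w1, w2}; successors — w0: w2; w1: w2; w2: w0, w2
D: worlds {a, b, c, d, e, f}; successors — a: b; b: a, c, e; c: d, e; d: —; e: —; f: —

B, C

The schema corresponds to a generalized confluence (Geach) condition: \forall x \forall z (x R^2 z \to \exists w (xRw \wedge z R^2 w)).
A: fails — uR²t but no w* with uRw* and tR²w*.
B: ✓.
C: ✓.
D: fails — aR²a but no w with aRw and aR²w.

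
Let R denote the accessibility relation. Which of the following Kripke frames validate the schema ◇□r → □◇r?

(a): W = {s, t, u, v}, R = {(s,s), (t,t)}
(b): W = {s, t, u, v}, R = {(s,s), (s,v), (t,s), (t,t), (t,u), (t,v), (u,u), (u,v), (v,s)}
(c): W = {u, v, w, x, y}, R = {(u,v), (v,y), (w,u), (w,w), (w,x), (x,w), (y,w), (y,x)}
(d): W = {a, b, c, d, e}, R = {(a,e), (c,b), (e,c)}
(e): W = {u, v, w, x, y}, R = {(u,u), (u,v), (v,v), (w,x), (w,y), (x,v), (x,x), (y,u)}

(a)

The schema corresponds to convergence: ∀x ∀y ∀z (Rxy ∧ Rxz → ∃w (Ryw ∧ Rzw)).
(a): satisfies the condition.
(b): fails — Rtv and Rtu but v and u have no common successor.
(c): fails — Rww and Rwu but w and u have no common successor.
(d): fails — Rcb and Rcb but b and b have no common successor.
(e): fails — Rwx and Rwy but x and y have no common successor.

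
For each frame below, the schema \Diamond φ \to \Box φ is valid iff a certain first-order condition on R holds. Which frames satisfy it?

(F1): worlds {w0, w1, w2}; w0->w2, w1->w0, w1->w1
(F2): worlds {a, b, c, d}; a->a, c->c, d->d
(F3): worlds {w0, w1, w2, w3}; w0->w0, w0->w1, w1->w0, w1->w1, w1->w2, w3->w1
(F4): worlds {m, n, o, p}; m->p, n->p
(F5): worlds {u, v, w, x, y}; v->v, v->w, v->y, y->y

(F2), (F4)

This is the axiom for partial functionality; its first-order frame correspondent is \forall x \forall y \forall z (Rxy \wedge Rxz \to y = z).
(F1): fails — w1 sees both w0 and w1.
(F2): ✓.
(F3): fails — w0 sees both w0 and w1.
(F4): ✓.
(F5): fails — v sees both v and w.
Valid on: (F2), (F4).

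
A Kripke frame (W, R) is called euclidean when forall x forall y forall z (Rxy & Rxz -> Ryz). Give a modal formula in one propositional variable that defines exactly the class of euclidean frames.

A defining formula is ◇p → □◇p (the 5 axiom).
Suppose ◇p→□◇p is valid. Take Rxy, Rxz and set V(p)={y}. Then ◇p at x, so □◇p at x, so ◇p at z, so some w with Rzw has p; w=y, i.e. Rzy. By symmetry of the argument, Ryz.

◇p → □◇p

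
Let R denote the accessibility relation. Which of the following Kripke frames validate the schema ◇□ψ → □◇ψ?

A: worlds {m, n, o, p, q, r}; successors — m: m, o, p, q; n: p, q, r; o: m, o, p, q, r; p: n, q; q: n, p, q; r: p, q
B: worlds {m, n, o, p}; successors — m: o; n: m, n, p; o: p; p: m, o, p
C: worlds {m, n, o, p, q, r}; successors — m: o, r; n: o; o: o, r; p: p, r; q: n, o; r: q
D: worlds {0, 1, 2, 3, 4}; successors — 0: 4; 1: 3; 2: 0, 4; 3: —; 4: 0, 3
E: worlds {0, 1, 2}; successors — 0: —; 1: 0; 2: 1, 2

Frame correspondent (Sahlqvist): ∀x ∀y ∀z (Rxy ∧ Rxz → ∃w (Ryw ∧ Rzw)) — i.e. convergence.
A: satisfies the condition.
B: fails — Rnn and Rnm but n and m have no common successor.
C: fails — Rmr and Rmo but r and o have no common successor.
D: fails — R13 and R13 but 3 and 3 have no common successor.
E: fails — R10 and R10 but 0 and 0 have no common successor.
Valid on: A.

A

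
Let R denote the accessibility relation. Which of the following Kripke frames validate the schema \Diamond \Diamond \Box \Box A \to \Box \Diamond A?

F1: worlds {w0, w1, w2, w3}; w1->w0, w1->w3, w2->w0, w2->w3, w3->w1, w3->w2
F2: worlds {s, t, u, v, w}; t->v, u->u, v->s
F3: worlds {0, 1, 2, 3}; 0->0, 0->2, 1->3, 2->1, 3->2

none

This is the axiom for a generalized confluence (Geach) condition; its first-order frame correspondent is \forall x \forall y \forall z ((x R^2 y \wedge xRz) \to \exists w (y R^2 w \wedge zRw)).
F1: fails — w1R²w1, w1Rw0 but no w with w1R²w and w0Rw.
F2: fails — tR²s, tRv but no w* with sR²w* and vRw*.
F3: fails — 0R²1, 0R2 but no w with 1R²w and 2Rw.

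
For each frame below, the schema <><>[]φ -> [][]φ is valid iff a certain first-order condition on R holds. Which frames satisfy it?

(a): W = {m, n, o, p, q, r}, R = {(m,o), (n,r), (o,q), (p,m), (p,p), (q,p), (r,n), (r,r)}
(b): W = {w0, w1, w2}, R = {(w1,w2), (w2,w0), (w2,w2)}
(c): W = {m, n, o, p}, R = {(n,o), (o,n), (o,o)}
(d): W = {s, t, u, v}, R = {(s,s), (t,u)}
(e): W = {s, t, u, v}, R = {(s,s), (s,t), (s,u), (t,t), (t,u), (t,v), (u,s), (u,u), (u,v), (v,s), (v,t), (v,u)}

Frame correspondent (Sahlqvist): forall x forall y forall z ((x R^2 y & x R^2 z) -> exists w (yRw & z = w)) — i.e. a generalized confluence (Geach) condition.
(a): fails — mR²q, mR²q but no w with qRw and q=w.
(b): fails — w1R²w0, w1R²w0 but no w with w0Rw and w0=w.
(c): fails — nR²n, nR²n but no w with nRw and n=w.
(d): satisfies the condition.
(e): fails — sR²s, sR²v but no w with sRw and v=w.

(d)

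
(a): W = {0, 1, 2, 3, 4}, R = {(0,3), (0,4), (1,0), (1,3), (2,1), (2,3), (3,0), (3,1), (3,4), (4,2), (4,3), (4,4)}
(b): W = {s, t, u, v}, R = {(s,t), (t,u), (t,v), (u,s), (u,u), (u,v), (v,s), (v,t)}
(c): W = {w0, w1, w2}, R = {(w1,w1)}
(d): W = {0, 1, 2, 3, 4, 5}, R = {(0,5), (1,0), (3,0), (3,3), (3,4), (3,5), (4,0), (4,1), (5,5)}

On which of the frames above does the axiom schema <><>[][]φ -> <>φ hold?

This is the axiom for a generalized confluence (Geach) condition; its first-order frame correspondent is forall x forall y (x R^2 y -> exists w (y R^2 w & xRw)).
(a): holds.
(b): holds.
(c): holds.
(d): fails — 1R²5 but no w with 5R²w and 1Rw.

(a), (b), (c)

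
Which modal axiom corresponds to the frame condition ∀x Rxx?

□p → p

This is reflexivity; the standard corresponding axiom is T: □p → p.
Suppose □p→p is valid. At any x set V(p)={w : Rxw}. Then □p holds at x, so p holds at x, i.e. Rxx.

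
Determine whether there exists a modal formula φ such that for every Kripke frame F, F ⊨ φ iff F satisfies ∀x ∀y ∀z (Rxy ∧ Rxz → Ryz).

This is a Sahlqvist condition; the 5 axiom ◇p → □◇p defines it.

Yes, by ◇p → □◇p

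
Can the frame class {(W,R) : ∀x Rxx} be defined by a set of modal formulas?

Definable; □r → r defines it

The condition is reflexivity. A defining modal formula is □r → r.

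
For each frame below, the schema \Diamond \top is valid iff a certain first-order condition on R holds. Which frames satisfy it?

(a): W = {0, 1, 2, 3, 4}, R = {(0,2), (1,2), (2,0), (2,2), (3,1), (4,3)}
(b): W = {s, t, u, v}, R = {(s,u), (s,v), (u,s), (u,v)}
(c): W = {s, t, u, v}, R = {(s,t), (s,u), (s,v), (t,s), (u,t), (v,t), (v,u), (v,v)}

(a), (c)

The schema corresponds to seriality: \forall x \exists y Rxy.
(a): ✓.
(b): fails — world t has no successor.
(c): ✓.
Valid on: (a), (c).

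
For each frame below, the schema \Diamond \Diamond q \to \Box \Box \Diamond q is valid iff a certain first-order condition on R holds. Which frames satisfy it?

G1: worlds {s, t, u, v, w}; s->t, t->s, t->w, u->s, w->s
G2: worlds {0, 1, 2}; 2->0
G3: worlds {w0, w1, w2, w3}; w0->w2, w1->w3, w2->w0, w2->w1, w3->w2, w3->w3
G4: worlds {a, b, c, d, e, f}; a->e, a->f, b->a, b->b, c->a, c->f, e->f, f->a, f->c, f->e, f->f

The schema corresponds to a generalized confluence (Geach) condition: \forall x \forall y \forall z ((x R^2 y \wedge x R^2 z) \to \exists w (y = w \wedge zRw)).
G1: fails — sR²s, sR²s but no w* with s=w* and sRw*.
G2: condition met.
G3: fails — w0R²w0, w0R²w0 but no w with w0=w and w0Rw.
G4: fails — aR²a, aR²a but no w with a=w and aRw.

G2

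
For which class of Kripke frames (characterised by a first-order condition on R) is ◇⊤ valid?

seriality: ∀x ∃y Rxy

◇⊤ holds at w iff w has a successor, so frame-validity of ◇⊤ is exactly seriality. Equivalently via □A → ◇A:
Suppose □A→◇A is valid. At any x set V(A)=W. Then □A at x, so ◇A at x, so x has a successor.
Conversely, any frame satisfying ∀x ∃y Rxy validates the schema.
Frame condition: ∀x ∃y Rxy.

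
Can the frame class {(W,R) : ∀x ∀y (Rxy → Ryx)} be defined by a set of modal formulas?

This is a Sahlqvist condition; the B axiom p → □◇p defines it.

Yes, by p → □◇p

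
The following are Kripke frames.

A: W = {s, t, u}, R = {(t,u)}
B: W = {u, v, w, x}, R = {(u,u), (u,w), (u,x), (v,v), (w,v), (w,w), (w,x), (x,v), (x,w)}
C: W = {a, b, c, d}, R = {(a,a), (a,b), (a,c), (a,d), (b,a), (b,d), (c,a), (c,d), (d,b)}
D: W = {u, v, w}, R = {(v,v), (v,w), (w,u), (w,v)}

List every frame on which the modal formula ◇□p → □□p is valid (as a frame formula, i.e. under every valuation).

A

This is the axiom for a generalized confluence (Geach) condition; its first-order frame correspondent is ∀x ∀y ∀z ((xRy ∧ xR²z) → ∃w (yRw ∧ z = w)).
A: satisfies the condition.
B: fails — uRu, uR²v but no t with uRt and v=t.
C: fails — aRb, aR²b but no w with bRw and b=w.
D: fails — vRv, vR²u but no t with vRt and u=t.
Valid on: A.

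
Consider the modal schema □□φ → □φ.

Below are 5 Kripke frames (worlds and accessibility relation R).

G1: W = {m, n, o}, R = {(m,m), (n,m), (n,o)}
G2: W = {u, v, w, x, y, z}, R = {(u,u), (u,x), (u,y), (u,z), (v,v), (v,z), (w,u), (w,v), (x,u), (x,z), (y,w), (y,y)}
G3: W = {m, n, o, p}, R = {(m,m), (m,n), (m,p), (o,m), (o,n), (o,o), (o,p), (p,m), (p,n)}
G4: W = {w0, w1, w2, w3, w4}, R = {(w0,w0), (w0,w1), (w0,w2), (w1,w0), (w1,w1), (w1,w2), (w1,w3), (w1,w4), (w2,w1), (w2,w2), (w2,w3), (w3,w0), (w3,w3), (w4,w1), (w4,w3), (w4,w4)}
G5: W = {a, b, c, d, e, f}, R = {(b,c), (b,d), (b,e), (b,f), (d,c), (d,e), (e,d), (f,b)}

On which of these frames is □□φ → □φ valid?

G2, G3, G4

This is the axiom for density; its first-order frame correspondent is ∀x ∀y (Rxy → ∃z (Rxz ∧ Rzy)).
G1: fails — Rno but no z with Rnz and Rzo.
G2: ✓.
G3: ✓.
G4: ✓.
G5: fails — Rdc but no z with Rdz and Rzc.
Valid on: G2, G3, G4.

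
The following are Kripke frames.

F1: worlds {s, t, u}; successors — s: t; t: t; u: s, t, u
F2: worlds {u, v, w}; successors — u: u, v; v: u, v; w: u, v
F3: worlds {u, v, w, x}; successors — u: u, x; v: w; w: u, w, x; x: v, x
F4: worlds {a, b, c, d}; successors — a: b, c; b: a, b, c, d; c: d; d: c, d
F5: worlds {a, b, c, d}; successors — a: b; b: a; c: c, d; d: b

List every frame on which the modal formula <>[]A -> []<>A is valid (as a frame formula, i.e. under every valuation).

F1, F2

Frame correspondent (Sahlqvist): forall x forall y forall z (Rxy & Rxz -> exists w (Ryw & Rzw)) — i.e. convergence.
F1: ✓.
F2: ✓.
F3: fails — Rxx and Rxv but x and v have no common successor.
F4: fails — Rbc and Rba but c and a have no common successor.
F5: fails — Rcc and Rcd but c and d have no common successor.
Valid on: F1, F2.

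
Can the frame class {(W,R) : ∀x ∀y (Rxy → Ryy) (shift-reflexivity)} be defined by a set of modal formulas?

Yes — defined by □(□q → q)

This is a Sahlqvist condition; the T□ axiom □(□q → q) defines it.
Suppose □(□q→q) is valid. Take Rxy and set V(q)={w : Ryw}. Then at y, □q holds; since □(□q→q) at x, □q→q at y, so q at y, i.e. Ryy.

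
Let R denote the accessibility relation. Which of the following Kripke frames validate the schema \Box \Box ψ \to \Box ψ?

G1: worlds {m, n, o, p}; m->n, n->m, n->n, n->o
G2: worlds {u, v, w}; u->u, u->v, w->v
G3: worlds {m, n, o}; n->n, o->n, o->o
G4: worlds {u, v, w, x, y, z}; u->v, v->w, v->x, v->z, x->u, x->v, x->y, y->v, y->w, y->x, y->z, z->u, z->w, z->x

This is the axiom for density; its first-order frame correspondent is \forall x \forall y (Rxy \to \exists z (Rxz \wedge Rzy)).
G1: satisfies the condition.
G2: fails — Rwv but no z with Rwz and Rzv.
G3: satisfies the condition.
G4: fails — Ruv but no t with Rut and Rtv.

G1, G3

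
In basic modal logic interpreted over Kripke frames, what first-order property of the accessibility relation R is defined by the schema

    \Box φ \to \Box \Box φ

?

Suppose □φ→□□φ is valid. Take Rxy, Ryz and set V(φ)={w : Rxw}. Then □φ at x, so □□φ at x, so □φ at y, so φ at z, i.e. Rxz.
Conversely, any frame satisfying \forall x \forall y \forall z (Rxy \wedge Ryz \to Rxz) validates the schema.
Frame condition: \forall x \forall y \forall z (Rxy \wedge Ryz \to Rxz).

transitivity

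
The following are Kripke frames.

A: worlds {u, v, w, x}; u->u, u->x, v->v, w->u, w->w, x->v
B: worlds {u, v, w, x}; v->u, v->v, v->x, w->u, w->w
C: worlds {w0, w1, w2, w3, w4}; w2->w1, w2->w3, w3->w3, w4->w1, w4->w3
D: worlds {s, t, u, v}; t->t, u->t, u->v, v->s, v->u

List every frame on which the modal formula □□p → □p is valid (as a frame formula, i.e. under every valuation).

A, B

The schema corresponds to density: ∀x ∀y (Rxy → ∃z (Rxz ∧ Rzy)).
A: condition met.
B: condition met.
C: fails — Rw4w1 but no z with Rw4z and Rzw1.
D: fails — Ruv but no z with Ruz and Rzv.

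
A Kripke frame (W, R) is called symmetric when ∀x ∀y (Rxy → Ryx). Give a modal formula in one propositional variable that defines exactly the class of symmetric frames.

p → □◇p

The condition is symmetry. The B schema p → □◇p defines it.
Suppose p→□◇p is valid. Take Rxy and set V(p)={x}. Then p at x, so □◇p at x, so ◇p at y, so some z with Ryz has p; z=x, i.e. Ryx.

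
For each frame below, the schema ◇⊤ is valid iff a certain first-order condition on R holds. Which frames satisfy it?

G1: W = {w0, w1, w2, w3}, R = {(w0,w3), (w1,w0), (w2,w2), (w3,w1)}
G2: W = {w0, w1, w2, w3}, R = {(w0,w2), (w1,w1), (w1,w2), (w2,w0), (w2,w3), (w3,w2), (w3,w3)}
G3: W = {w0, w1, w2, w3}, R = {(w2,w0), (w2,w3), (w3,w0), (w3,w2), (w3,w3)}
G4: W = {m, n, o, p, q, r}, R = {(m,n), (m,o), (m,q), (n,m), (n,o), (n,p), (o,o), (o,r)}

G1, G2

The schema corresponds to seriality: ∀x ∃y Rxy.
G1: holds.
G2: holds.
G3: fails — world w0 has no successor.
G4: fails — world p has no successor.
Valid on: G1, G2.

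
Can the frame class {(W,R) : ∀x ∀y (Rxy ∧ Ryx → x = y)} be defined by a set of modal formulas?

Modal frame validity is preserved under surjective bounded morphisms.
The 6-cycle (worlds w0,w1,w2,w3,w4,w5 with w0→w1→w2→w3→w4→w5→w0) is antisymmetric. Sending even-indexed worlds to a and odd-indexed worlds to b is a surjective bounded morphism onto the two-world frame with a↔b, which is not antisymmetric.
So no modal formula (or set of formulas) defines exactly the antisymmetric frames.

Not definable by any modal formula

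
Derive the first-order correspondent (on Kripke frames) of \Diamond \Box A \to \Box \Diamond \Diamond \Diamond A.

This is a Sahlqvist (Geach-type) schema ◇^1□^1A → □^1◇^3A.
Minimal-valuation argument: fix x; take any y with xR^1y and any z with xR^1z. Set V(A) to the set of worlds R-reachable from y in exactly 1 step. Then □^1A holds at y, so the antecedent holds at x; validity forces ◇^3A at z, giving a w with zR^3w and yR^1w.
First-order correspondent: \forall x \forall y \forall z ((xRy \wedge xRz) \to \exists w (yRw \wedge z R^3 w)).

\forall x \forall y \forall z ((xRy \wedge xRz) \to \exists w (yRw \wedge z R^3 w))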